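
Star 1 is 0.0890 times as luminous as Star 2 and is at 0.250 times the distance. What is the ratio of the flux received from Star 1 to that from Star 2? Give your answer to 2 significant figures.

1.4

F = L/(4πd²), so F_1/F_2 = (L_1/L_2) / (d_1/d_2)²
= 0.0890 / (0.250)² = 0.0890 / 0.06250 = 1.424.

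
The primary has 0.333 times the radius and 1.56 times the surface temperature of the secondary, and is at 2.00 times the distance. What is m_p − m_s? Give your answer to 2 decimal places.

L_p/L_s = (0.333)²(1.56)⁴ = 0.6567.
F_p/F_s = (L_p/L_s)/(d_p/d_s)² = 0.6567/4.000 = 0.1642.
m_p − m_s = −2.5 log₁₀(0.1642) = 1.96.

1.96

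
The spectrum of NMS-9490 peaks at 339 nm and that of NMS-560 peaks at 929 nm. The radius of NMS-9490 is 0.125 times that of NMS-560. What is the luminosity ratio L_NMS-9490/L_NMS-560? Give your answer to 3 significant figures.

0.881

Wien's law gives T ∝ 1/λ_max, so T_NMS-9490/T_NMS-560 = λ_NMS-560/λ_NMS-9490 = 929/339 = 2.740.
Then L ∝ R²T⁴ gives L_NMS-9490/L_NMS-560 = (0.125)² × (2.740)⁴ = 0.01562 × 56.40 = 0.8812.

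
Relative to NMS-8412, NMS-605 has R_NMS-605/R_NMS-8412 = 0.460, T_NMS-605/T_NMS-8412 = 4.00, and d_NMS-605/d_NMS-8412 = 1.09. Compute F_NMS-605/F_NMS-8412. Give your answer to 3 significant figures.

L_NMS-605/L_NMS-8412 = (R_NMS-605/R_NMS-8412)²(T_NMS-605/T_NMS-8412)⁴ = (0.460)² × (4.00)⁴ = 54.17.
F_NMS-605/F_NMS-8412 = (L_NMS-605/L_NMS-8412)/(d_NMS-605/d_NMS-8412)² = 54.17 / (1.09)² = 45.59.

45.6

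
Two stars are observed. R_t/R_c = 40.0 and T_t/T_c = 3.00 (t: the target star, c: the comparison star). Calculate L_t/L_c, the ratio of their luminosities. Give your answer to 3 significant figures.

From the Stefan–Boltzmann law, L ∝ R²T⁴, so
L_t/L_c = (R_t/R_c)² (T_t/T_c)⁴ = (40.0)² × (3.00)⁴ = 1600 × 81.00 = 1.296×10^5.

1.30×10^5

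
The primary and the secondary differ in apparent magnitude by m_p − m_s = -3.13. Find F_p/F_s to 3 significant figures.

17.9

F_p/F_s = 10^(−(m_p − m_s)/2.5) = 10^(3.13/2.5) = 10^1.252 = 17.86.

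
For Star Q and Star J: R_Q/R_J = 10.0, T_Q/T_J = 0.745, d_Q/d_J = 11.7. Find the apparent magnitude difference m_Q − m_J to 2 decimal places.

L_Q/L_J = (10.0)²(0.745)⁴ = 30.81.
F_Q/F_J = (L_Q/L_J)/(d_Q/d_J)² = 30.81/136.9 = 0.2250.
m_Q − m_J = −2.5 log₁₀(0.2250) = 1.62.

1.62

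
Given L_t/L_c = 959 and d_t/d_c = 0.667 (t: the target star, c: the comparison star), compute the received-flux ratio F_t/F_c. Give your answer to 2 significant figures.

F = L/(4πd²), so F_t/F_c = (L_t/L_c) / (d_t/d_c)²
= 959 / (0.667)² = 959 / 0.4449 = 2156.

2.2×10^3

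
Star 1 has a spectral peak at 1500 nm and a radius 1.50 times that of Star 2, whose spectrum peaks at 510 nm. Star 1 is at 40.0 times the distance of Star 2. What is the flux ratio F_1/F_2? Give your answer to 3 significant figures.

Wien's law: T_1/T_2 = λ_2/λ_1 = 510/1500 = 0.3400.
L_1/L_2 = (R_1/R_2)²(T_1/T_2)⁴ = (1.50)²(0.3400)⁴ = 0.03007.
F_1/F_2 = (L_1/L_2)/(d_1/d_2)² = 0.03007/(40.0)² = 1.879×10^-5.

1.88×10^-5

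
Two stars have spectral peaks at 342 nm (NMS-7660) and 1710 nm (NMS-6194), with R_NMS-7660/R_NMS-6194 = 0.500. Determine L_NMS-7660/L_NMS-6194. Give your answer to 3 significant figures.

Wien's law gives T ∝ 1/λ_max, so T_NMS-7660/T_NMS-6194 = λ_NMS-6194/λ_NMS-7660 = 1710/342 = 5.000.
Then L ∝ R²T⁴ gives L_NMS-7660/L_NMS-6194 = (0.500)² × (5.000)⁴ = 0.2500 × 625.0 = 156.2.

156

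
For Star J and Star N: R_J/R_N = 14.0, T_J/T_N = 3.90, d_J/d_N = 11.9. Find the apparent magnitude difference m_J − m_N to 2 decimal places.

L_J/L_N = (14.0)²(3.90)⁴ = 4.534×10^4.
F_J/F_N = (L_J/L_N)/(d_J/d_N)² = 4.534×10^4/141.6 = 320.2.
m_J − m_N = −2.5 log₁₀(320.2) = -6.26.

-6.26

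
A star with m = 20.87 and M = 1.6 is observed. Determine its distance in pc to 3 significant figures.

m − M = 5 log₁₀(d/10 pc)
20.87 − (1.6) = 19.27 = 5 log₁₀(d/10)
d = 10 × 10^(19.27/5) = 10 × 10^3.854 = 7.145×10^4 pc.

7.14×10^4 pc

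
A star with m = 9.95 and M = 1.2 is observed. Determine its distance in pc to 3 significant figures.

562 pc

m − M = 5 log₁₀(d/10 pc)
9.95 − (1.2) = 8.75 = 5 log₁₀(d/10)
d = 10 × 10^(8.75/5) = 10 × 10^1.750 = 562.3 pc.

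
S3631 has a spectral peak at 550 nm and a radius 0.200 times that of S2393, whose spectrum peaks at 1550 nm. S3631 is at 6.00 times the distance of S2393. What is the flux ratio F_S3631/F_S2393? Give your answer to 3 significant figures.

0.0701

Wien's law: T_S3631/T_S2393 = λ_S2393/λ_S3631 = 1550/550 = 2.818.
L_S3631/L_S2393 = (R_S3631/R_S2393)²(T_S3631/T_S2393)⁴ = (0.200)²(2.818)⁴ = 2.523.
F_S3631/F_S2393 = (L_S3631/L_S2393)/(d_S3631/d_S2393)² = 2.523/(6.00)² = 0.07009.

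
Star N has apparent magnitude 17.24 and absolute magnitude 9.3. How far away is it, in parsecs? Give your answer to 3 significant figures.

m − M = 5 log₁₀(d/10 pc)
17.24 − (9.3) = 7.94 = 5 log₁₀(d/10)
d = 10 × 10^(7.94/5) = 10 × 10^1.588 = 387.3 pc.

387 pc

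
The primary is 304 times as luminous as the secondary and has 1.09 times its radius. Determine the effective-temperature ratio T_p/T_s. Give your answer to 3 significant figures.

4.00

L ∝ R²T⁴ gives T ∝ (L/R²)^(1/4), so
T_p/T_s = (304 / 1.09²)^(1/4) = (255.9)^(1/4) = 3.999.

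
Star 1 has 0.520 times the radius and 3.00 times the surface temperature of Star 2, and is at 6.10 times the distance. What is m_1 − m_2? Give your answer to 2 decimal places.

L_1/L_2 = (0.520)²(3.00)⁴ = 21.90.
F_1/F_2 = (L_1/L_2)/(d_1/d_2)² = 21.90/37.21 = 0.5886.
m_1 − m_2 = −2.5 log₁₀(0.5886) = 0.58.

0.58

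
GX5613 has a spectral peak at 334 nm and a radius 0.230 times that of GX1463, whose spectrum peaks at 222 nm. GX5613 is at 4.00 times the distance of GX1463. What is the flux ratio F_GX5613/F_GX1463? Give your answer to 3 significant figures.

6.45×10^-4

Wien's law: T_GX5613/T_GX1463 = λ_GX1463/λ_GX5613 = 222/334 = 0.6647.
L_GX5613/L_GX1463 = (R_GX5613/R_GX1463)²(T_GX5613/T_GX1463)⁴ = (0.230)²(0.6647)⁴ = 0.01032.
F_GX5613/F_GX1463 = (L_GX5613/L_GX1463)/(d_GX5613/d_GX1463)² = 0.01032/(4.00)² = 6.453×10^-4.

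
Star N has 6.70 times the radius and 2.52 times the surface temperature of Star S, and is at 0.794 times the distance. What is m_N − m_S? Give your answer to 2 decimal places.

L_N/L_S = (6.70)²(2.52)⁴ = 1810.
F_N/F_S = (L_N/L_S)/(d_N/d_S)² = 1810/0.6304 = 2872.
m_N − m_S = −2.5 log₁₀(2872) = -8.65.

-8.65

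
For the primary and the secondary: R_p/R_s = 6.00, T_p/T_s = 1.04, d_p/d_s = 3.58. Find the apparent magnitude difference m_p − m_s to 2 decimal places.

-1.29

L_p/L_s = (6.00)²(1.04)⁴ = 42.11.
F_p/F_s = (L_p/L_s)/(d_p/d_s)² = 42.11/12.82 = 3.286.
m_p − m_s = −2.5 log₁₀(3.286) = -1.29.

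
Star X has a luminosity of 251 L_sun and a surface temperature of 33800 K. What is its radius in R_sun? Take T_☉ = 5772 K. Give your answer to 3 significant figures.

0.462 R_sun

R/R_☉ = √(L/L_☉) / (T/T_☉)² = √(251) / (5.856)²
       = 15.84 / 34.29 = 0.4620.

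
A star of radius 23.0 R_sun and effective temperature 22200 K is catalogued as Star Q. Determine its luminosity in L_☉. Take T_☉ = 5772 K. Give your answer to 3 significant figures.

L/L_☉ = (R/R_☉)² (T/T_☉)⁴ = (23.0)² × (22200/5772)⁴
       = 529.0 × (3.846)⁴ = 529.0 × 218.8 = 1.158×10^5.

1.16×10^5 L_☉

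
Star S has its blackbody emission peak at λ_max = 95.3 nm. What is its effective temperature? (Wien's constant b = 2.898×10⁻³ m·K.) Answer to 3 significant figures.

T = b/λ_max = 2.898×10⁻³ / (95.3×10⁻⁹) = 3.041×10^4 K.

3.04×10^4 K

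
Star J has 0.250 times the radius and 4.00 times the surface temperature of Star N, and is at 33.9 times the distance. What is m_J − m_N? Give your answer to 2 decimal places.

4.64

L_J/L_N = (0.250)²(4.00)⁴ = 16.00.
F_J/F_N = (L_J/L_N)/(d_J/d_N)² = 16.00/1149 = 0.01392.
m_J − m_N = −2.5 log₁₀(0.01392) = 4.64.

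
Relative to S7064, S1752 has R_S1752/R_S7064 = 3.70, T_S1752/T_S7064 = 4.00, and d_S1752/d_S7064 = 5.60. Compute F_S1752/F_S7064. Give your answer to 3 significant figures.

L_S1752/L_S7064 = (R_S1752/R_S7064)²(T_S1752/T_S7064)⁴ = (3.70)² × (4.00)⁴ = 3505.
F_S1752/F_S7064 = (L_S1752/L_S7064)/(d_S1752/d_S7064)² = 3505 / (5.60)² = 111.8.

112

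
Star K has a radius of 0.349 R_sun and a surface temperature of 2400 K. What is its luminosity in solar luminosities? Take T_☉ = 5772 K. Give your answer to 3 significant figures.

0.00364 solar luminosities

L/L_☉ = (R/R_☉)² (T/T_☉)⁴ = (0.349)² × (2400/5772)⁴
       = 0.1218 × (0.4158)⁴ = 0.1218 × 0.02989 = 0.003641.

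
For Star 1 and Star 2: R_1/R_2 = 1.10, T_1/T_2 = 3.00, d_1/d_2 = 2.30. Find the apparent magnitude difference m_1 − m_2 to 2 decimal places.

-3.17

L_1/L_2 = (1.10)²(3.00)⁴ = 98.01.
F_1/F_2 = (L_1/L_2)/(d_1/d_2)² = 98.01/5.290 = 18.53.
m_1 − m_2 = −2.5 log₁₀(18.53) = -3.17.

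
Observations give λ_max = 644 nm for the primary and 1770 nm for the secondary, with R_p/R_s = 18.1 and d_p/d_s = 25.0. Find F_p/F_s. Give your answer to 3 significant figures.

29.9

Wien's law: T_p/T_s = λ_s/λ_p = 1770/644 = 2.748.
L_p/L_s = (R_p/R_s)²(T_p/T_s)⁴ = (18.1)²(2.748)⁴ = 1.869×10^4.
F_p/F_s = (L_p/L_s)/(d_p/d_s)² = 1.869×10^4/(25.0)² = 29.91.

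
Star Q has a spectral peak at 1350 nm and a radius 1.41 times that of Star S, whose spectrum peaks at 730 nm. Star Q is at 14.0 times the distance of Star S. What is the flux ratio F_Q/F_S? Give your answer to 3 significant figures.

Wien's law: T_Q/T_S = λ_S/λ_Q = 730/1350 = 0.5407.
L_Q/L_S = (R_Q/R_S)²(T_Q/T_S)⁴ = (1.41)²(0.5407)⁴ = 0.1700.
F_Q/F_S = (L_Q/L_S)/(d_Q/d_S)² = 0.1700/(14.0)² = 8.672×10^-4.

8.67×10^-4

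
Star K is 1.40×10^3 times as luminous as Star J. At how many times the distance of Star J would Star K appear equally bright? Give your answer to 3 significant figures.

37.4

Equal flux requires L_K/d_K² = L_J/d_J², so d_K/d_J = √(L_K/L_J)
= √(1.40×10^3) = 37.42.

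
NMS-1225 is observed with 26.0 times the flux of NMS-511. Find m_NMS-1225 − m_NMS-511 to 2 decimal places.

-3.54

m_NMS-1225 − m_NMS-511 = −2.5 log₁₀(F_NMS-1225/F_NMS-511) = −2.5 log₁₀(26.0) = −2.5 × (1.415) = -3.537.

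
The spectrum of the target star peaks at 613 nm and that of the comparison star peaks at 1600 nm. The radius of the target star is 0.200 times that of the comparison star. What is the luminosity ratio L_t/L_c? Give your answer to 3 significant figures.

1.86

Wien's law gives T ∝ 1/λ_max, so T_t/T_c = λ_c/λ_t = 1600/613 = 2.610.
Then L ∝ R²T⁴ gives L_t/L_c = (0.200)² × (2.610)⁴ = 0.04000 × 46.41 = 1.857.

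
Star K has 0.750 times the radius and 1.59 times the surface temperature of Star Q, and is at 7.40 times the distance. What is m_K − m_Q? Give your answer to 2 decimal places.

2.96

L_K/L_Q = (0.750)²(1.59)⁴ = 3.595.
F_K/F_Q = (L_K/L_Q)/(d_K/d_Q)² = 3.595/54.76 = 0.06565.
m_K − m_Q = −2.5 log₁₀(0.06565) = 2.96.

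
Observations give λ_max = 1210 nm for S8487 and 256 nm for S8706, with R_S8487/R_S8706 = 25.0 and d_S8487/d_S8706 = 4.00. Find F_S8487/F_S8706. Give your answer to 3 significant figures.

Wien's law: T_S8487/T_S8706 = λ_S8706/λ_S8487 = 256/1210 = 0.2116.
L_S8487/L_S8706 = (R_S8487/R_S8706)²(T_S8487/T_S8706)⁴ = (25.0)²(0.2116)⁴ = 1.252.
F_S8487/F_S8706 = (L_S8487/L_S8706)/(d_S8487/d_S8706)² = 1.252/(4.00)² = 0.07827.

0.0783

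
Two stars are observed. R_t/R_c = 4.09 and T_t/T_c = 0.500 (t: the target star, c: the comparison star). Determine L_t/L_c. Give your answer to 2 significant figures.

From the Stefan–Boltzmann law, L ∝ R²T⁴, so
L_t/L_c = (R_t/R_c)² (T_t/T_c)⁴ = (4.09)² × (0.500)⁴ = 16.73 × 0.06250 = 1.046.

1.0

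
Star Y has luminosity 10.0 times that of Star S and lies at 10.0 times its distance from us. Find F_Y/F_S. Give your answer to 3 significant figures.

F = L/(4πd²), so F_Y/F_S = (L_Y/L_S) / (d_Y/d_S)²
= 10.0 / (10.0)² = 10.0 / 100.0 = 0.1000.

0.100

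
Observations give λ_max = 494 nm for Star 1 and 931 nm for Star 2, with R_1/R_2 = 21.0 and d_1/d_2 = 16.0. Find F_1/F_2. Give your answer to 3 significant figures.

Wien's law: T_1/T_2 = λ_2/λ_1 = 931/494 = 1.885.
L_1/L_2 = (R_1/R_2)²(T_1/T_2)⁴ = (21.0)²(1.885)⁴ = 5563.
F_1/F_2 = (L_1/L_2)/(d_1/d_2)² = 5563/(16.0)² = 21.73.

21.7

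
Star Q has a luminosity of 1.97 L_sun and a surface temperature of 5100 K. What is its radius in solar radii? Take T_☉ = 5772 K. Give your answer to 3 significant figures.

1.80 solar radii

R/R_☉ = √(L/L_☉) / (T/T_☉)² = √(1.97) / (0.8836)²
       = 1.404 / 0.7807 = 1.798.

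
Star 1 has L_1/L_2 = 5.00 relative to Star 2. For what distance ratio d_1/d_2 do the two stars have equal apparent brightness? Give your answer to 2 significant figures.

2.2

Equal flux requires L_1/d_1² = L_2/d_2², so d_1/d_2 = √(L_1/L_2)
= √(5.00) = 2.236.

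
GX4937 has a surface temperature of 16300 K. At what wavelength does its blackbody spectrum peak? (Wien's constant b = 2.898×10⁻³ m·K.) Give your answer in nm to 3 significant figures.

178 nm

λ_max = b/T = 2.898×10⁻³ / 16300 = 1.78×10^-7 m = 177.8 nm.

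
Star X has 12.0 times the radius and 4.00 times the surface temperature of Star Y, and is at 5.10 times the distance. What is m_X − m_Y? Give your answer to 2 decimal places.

-7.88

L_X/L_Y = (12.0)²(4.00)⁴ = 3.686×10^4.
F_X/F_Y = (L_X/L_Y)/(d_X/d_Y)² = 3.686×10^4/26.01 = 1417.
m_X − m_Y = −2.5 log₁₀(1417) = -7.88.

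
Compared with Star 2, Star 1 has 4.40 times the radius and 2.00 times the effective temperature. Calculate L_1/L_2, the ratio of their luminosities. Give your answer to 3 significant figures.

310

From the Stefan–Boltzmann law, L ∝ R²T⁴, so
L_1/L_2 = (R_1/R_2)² (T_1/T_2)⁴ = (4.40)² × (2.00)⁴ = 19.36 × 16.00 = 309.8.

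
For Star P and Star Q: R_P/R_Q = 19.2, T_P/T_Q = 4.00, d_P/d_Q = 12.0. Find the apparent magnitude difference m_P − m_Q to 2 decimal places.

L_P/L_Q = (19.2)²(4.00)⁴ = 9.437×10^4.
F_P/F_Q = (L_P/L_Q)/(d_P/d_Q)² = 9.437×10^4/144.0 = 655.4.
m_P − m_Q = −2.5 log₁₀(655.4) = -7.04.

-7.04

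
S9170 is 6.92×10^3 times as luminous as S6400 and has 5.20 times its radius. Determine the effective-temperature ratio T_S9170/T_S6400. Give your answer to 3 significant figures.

L ∝ R²T⁴ gives T ∝ (L/R²)^(1/4), so
T_S9170/T_S6400 = (6.92×10^3 / 5.20²)^(1/4) = (255.9)^(1/4) = 4.000.

4.00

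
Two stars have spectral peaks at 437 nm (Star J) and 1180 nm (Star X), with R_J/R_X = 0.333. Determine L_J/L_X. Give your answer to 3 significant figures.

Wien's law gives T ∝ 1/λ_max, so T_J/T_X = λ_X/λ_J = 1180/437 = 2.700.
Then L ∝ R²T⁴ gives L_J/L_X = (0.333)² × (2.700)⁴ = 0.1109 × 53.16 = 5.895.

5.90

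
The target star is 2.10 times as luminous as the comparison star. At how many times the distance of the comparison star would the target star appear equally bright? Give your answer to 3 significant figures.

1.45

Equal flux requires L_t/d_t² = L_c/d_c², so d_t/d_c = √(L_t/L_c)
= √(2.10) = 1.449.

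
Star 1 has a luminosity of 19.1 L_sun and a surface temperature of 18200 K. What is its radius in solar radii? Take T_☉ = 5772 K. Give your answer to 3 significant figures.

0.440 solar radii

R/R_☉ = √(L/L_☉) / (T/T_☉)² = √(19.1) / (3.153)²
       = 4.370 / 9.942 = 0.4396.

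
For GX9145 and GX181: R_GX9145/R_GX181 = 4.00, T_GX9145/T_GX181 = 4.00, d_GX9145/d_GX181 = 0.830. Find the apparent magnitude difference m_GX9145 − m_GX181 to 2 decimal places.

-9.44

L_GX9145/L_GX181 = (4.00)²(4.00)⁴ = 4096.
F_GX9145/F_GX181 = (L_GX9145/L_GX181)/(d_GX9145/d_GX181)² = 4096/0.6889 = 5946.
m_GX9145 − m_GX181 = −2.5 log₁₀(5946) = -9.44.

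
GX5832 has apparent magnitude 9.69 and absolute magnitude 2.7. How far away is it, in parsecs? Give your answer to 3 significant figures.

250 pc

m − M = 5 log₁₀(d/10 pc)
9.69 − (2.7) = 6.99 = 5 log₁₀(d/10)
d = 10 × 10^(6.99/5) = 10 × 10^1.398 = 250.0 pc.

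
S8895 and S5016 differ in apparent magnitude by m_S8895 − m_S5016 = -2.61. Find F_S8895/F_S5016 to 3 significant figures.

11.1

F_S8895/F_S5016 = 10^(−(m_S8895 − m_S5016)/2.5) = 10^(2.61/2.5) = 10^1.044 = 11.07.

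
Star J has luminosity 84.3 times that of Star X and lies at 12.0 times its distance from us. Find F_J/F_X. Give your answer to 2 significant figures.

0.59

F = L/(4πd²), so F_J/F_X = (L_J/L_X) / (d_J/d_X)²
= 84.3 / (12.0)² = 84.3 / 144.0 = 0.5854.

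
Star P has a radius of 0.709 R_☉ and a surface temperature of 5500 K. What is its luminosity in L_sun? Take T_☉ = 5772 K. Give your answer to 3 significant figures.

0.414 L_sun

L/L_☉ = (R/R_☉)² (T/T_☉)⁴ = (0.709)² × (5500/5772)⁴
       = 0.5027 × (0.9529)⁴ = 0.5027 × 0.8244 = 0.4144.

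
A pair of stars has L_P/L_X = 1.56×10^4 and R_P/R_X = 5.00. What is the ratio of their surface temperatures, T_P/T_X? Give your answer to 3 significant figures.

5.00

L ∝ R²T⁴ gives T ∝ (L/R²)^(1/4), so
T_P/T_X = (1.56×10^4 / 5.00²)^(1/4) = (624.0)^(1/4) = 4.998.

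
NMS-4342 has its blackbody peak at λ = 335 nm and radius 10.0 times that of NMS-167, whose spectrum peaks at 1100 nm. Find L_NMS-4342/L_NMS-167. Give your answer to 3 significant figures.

Wien's law gives T ∝ 1/λ_max, so T_NMS-4342/T_NMS-167 = λ_NMS-167/λ_NMS-4342 = 1100/335 = 3.284.
Then L ∝ R²T⁴ gives L_NMS-4342/L_NMS-167 = (10.0)² × (3.284)⁴ = 100.0 × 116.2 = 1.162×10^4.

1.16×10^4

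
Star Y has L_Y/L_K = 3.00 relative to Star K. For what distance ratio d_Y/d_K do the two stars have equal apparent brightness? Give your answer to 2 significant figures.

Equal flux requires L_Y/d_Y² = L_K/d_K², so d_Y/d_K = √(L_Y/L_K)
= √(3.00) = 1.732.

1.7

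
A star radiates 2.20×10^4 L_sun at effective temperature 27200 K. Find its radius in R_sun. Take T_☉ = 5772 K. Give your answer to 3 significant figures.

6.68 R_sun

R/R_☉ = √(L/L_☉) / (T/T_☉)² = √(2.20×10^4) / (4.712)²
       = 148.3 / 22.21 = 6.679.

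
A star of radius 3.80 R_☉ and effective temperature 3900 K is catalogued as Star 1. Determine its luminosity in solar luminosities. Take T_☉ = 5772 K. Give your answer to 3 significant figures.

L/L_☉ = (R/R_☉)² (T/T_☉)⁴ = (3.80)² × (3900/5772)⁴
       = 14.44 × (0.6757)⁴ = 14.44 × 0.2084 = 3.010.

3.01 solar luminosities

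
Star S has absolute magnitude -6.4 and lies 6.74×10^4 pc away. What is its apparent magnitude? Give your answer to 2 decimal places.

12.74

m = M + 5 log₁₀(d/10 pc) = -6.4 + 5 log₁₀(6.74×10^4/10)
  = -6.4 + 5 × 3.829 = -6.4 + 19.14 = 12.74.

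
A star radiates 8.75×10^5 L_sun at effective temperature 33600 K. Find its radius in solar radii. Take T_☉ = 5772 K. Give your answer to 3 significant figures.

27.6 solar radii

R/R_☉ = √(L/L_☉) / (T/T_☉)² = √(8.75×10^5) / (5.821)²
       = 935.4 / 33.89 = 27.60.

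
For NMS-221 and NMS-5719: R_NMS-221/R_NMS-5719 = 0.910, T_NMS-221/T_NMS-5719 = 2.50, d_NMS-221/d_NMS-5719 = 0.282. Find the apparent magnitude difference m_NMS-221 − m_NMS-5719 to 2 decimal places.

-6.52

L_NMS-221/L_NMS-5719 = (0.910)²(2.50)⁴ = 32.35.
F_NMS-221/F_NMS-5719 = (L_NMS-221/L_NMS-5719)/(d_NMS-221/d_NMS-5719)² = 32.35/0.07952 = 406.8.
m_NMS-221 − m_NMS-5719 = −2.5 log₁₀(406.8) = -6.52.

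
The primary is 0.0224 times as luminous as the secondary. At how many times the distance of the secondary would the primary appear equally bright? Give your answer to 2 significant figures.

Equal flux requires L_p/d_p² = L_s/d_s², so d_p/d_s = √(L_p/L_s)
= √(0.0224) = 0.1497.

0.15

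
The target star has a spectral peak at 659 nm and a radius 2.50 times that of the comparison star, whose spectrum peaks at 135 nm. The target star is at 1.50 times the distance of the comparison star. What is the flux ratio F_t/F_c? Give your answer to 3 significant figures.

0.00489

Wien's law: T_t/T_c = λ_c/λ_t = 135/659 = 0.2049.
L_t/L_c = (R_t/R_c)²(T_t/T_c)⁴ = (2.50)²(0.2049)⁴ = 0.01101.
F_t/F_c = (L_t/L_c)/(d_t/d_c)² = 0.01101/(1.50)² = 0.004892.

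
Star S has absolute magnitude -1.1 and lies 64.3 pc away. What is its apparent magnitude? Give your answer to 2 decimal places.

m = M + 5 log₁₀(d/10 pc) = -1.1 + 5 log₁₀(64.3/10)
  = -1.1 + 5 × 0.808 = -1.1 + 4.04 = 2.94.

2.94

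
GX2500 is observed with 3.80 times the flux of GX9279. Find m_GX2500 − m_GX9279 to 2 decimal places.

m_GX2500 − m_GX9279 = −2.5 log₁₀(F_GX2500/F_GX9279) = −2.5 log₁₀(3.80) = −2.5 × (0.580) = -1.449.

-1.45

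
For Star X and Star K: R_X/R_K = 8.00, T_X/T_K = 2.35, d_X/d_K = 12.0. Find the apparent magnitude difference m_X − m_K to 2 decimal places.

-2.83

L_X/L_K = (8.00)²(2.35)⁴ = 1952.
F_X/F_K = (L_X/L_K)/(d_X/d_K)² = 1952/144.0 = 13.55.
m_X − m_K = −2.5 log₁₀(13.55) = -2.83.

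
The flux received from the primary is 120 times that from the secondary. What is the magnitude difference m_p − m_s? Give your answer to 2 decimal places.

m_p − m_s = −2.5 log₁₀(F_p/F_s) = −2.5 log₁₀(120) = −2.5 × (2.079) = -5.198.

-5.20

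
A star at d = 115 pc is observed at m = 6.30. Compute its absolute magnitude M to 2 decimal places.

1.00

M = m − 5 log₁₀(d/10 pc) = 6.30 − 5 log₁₀(115/10)
  = 6.30 − 5 × 1.061 = 6.30 − 5.30 = 1.00.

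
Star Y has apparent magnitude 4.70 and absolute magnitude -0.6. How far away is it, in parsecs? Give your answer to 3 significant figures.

m − M = 5 log₁₀(d/10 pc)
4.70 − (-0.6) = 5.30 = 5 log₁₀(d/10)
d = 10 × 10^(5.30/5) = 10 × 10^1.060 = 114.8 pc.

115 pc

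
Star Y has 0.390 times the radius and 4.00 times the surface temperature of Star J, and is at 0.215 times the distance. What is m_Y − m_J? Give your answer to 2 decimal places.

-7.31

L_Y/L_J = (0.390)²(4.00)⁴ = 38.94.
F_Y/F_J = (L_Y/L_J)/(d_Y/d_J)² = 38.94/0.04622 = 842.3.
m_Y − m_J = −2.5 log₁₀(842.3) = -7.31.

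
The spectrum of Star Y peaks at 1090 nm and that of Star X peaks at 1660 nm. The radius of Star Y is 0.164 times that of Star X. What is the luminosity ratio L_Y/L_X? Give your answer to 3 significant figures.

Wien's law gives T ∝ 1/λ_max, so T_Y/T_X = λ_X/λ_Y = 1660/1090 = 1.523.
Then L ∝ R²T⁴ gives L_Y/L_X = (0.164)² × (1.523)⁴ = 0.02690 × 5.379 = 0.1447.

0.145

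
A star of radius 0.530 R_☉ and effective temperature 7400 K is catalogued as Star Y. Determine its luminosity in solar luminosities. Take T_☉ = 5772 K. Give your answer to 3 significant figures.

L/L_☉ = (R/R_☉)² (T/T_☉)⁴ = (0.530)² × (7400/5772)⁴
       = 0.2809 × (1.282)⁴ = 0.2809 × 2.702 = 0.7589.

0.759 solar luminosities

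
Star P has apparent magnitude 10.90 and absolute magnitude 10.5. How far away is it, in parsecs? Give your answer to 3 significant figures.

m − M = 5 log₁₀(d/10 pc)
10.90 − (10.5) = 0.40 = 5 log₁₀(d/10)
d = 10 × 10^(0.40/5) = 10 × 10^0.080 = 12.02 pc.

12.0 pc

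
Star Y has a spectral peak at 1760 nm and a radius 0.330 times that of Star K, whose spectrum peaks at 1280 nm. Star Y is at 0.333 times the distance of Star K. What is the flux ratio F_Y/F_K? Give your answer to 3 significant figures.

Wien's law: T_Y/T_K = λ_K/λ_Y = 1280/1760 = 0.7273.
L_Y/L_K = (R_Y/R_K)²(T_Y/T_K)⁴ = (0.330)²(0.7273)⁴ = 0.03047.
F_Y/F_K = (L_Y/L_K)/(d_Y/d_K)² = 0.03047/(0.333)² = 0.2747.

0.275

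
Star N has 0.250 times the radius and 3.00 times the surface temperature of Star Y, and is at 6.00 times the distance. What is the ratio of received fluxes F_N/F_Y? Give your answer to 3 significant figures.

0.141

L_N/L_Y = (R_N/R_Y)²(T_N/T_Y)⁴ = (0.250)² × (3.00)⁴ = 5.062.
F_N/F_Y = (L_N/L_Y)/(d_N/d_Y)² = 5.062 / (6.00)² = 0.1406.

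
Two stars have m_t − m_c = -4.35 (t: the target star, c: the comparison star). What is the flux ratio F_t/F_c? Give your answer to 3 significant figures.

55.0

F_t/F_c = 10^(−(m_t − m_c)/2.5) = 10^(4.35/2.5) = 10^1.740 = 54.95.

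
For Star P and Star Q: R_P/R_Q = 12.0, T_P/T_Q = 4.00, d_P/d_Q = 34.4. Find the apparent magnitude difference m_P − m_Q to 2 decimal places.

L_P/L_Q = (12.0)²(4.00)⁴ = 3.686×10^4.
F_P/F_Q = (L_P/L_Q)/(d_P/d_Q)² = 3.686×10^4/1183 = 31.15.
m_P − m_Q = −2.5 log₁₀(31.15) = -3.73.

-3.73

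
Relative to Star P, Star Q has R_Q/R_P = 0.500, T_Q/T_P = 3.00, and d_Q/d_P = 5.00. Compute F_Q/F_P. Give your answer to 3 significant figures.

L_Q/L_P = (R_Q/R_P)²(T_Q/T_P)⁴ = (0.500)² × (3.00)⁴ = 20.25.
F_Q/F_P = (L_Q/L_P)/(d_Q/d_P)² = 20.25 / (5.00)² = 0.8100.

0.810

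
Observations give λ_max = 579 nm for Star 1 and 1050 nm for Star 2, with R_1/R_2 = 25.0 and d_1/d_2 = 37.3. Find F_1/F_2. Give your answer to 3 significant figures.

4.86

Wien's law: T_1/T_2 = λ_2/λ_1 = 1050/579 = 1.813.
L_1/L_2 = (R_1/R_2)²(T_1/T_2)⁴ = (25.0)²(1.813)⁴ = 6760.
F_1/F_2 = (L_1/L_2)/(d_1/d_2)² = 6760/(37.3)² = 4.859.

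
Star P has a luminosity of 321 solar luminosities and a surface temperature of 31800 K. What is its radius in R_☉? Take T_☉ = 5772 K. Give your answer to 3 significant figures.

R/R_☉ = √(L/L_☉) / (T/T_☉)² = √(321) / (5.509)²
       = 17.92 / 30.35 = 0.5903.

0.590 R_☉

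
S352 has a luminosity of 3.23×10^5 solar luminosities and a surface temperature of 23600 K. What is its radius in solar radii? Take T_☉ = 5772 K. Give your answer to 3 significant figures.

34.0 solar radii

R/R_☉ = √(L/L_☉) / (T/T_☉)² = √(3.23×10^5) / (4.089)²
       = 568.3 / 16.72 = 34.00.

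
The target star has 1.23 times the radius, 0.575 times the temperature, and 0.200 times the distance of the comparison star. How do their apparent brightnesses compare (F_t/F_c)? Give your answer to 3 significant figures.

4.13

L_t/L_c = (R_t/R_c)²(T_t/T_c)⁴ = (1.23)² × (0.575)⁴ = 0.1654.
F_t/F_c = (L_t/L_c)/(d_t/d_c)² = 0.1654 / (0.200)² = 4.134.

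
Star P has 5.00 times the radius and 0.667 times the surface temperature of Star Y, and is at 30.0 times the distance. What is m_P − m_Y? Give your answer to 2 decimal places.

5.65

L_P/L_Y = (5.00)²(0.667)⁴ = 4.948.
F_P/F_Y = (L_P/L_Y)/(d_P/d_Y)² = 4.948/900.0 = 0.005498.
m_P − m_Y = −2.5 log₁₀(0.005498) = 5.65.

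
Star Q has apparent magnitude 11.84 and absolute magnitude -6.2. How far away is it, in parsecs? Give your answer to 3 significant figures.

m − M = 5 log₁₀(d/10 pc)
11.84 − (-6.2) = 18.04 = 5 log₁₀(d/10)
d = 10 × 10^(18.04/5) = 10 × 10^3.608 = 4.055×10^4 pc.

4.06×10^4 pc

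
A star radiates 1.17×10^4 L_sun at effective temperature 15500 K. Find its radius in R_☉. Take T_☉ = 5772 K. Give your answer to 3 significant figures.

R/R_☉ = √(L/L_☉) / (T/T_☉)² = √(1.17×10^4) / (2.685)²
       = 108.2 / 7.211 = 15.00.

15.0 R_☉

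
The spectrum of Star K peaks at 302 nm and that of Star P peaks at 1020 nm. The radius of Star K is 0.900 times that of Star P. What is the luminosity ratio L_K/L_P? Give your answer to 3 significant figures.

105

Wien's law gives T ∝ 1/λ_max, so T_K/T_P = λ_P/λ_K = 1020/302 = 3.377.
Then L ∝ R²T⁴ gives L_K/L_P = (0.900)² × (3.377)⁴ = 0.8100 × 130.1 = 105.4.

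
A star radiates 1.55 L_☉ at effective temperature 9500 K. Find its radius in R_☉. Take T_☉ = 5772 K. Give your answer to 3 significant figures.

R/R_☉ = √(L/L_☉) / (T/T_☉)² = √(1.55) / (1.646)²
       = 1.245 / 2.709 = 0.4596.

0.460 R_☉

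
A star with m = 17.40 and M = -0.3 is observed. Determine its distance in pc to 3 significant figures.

m − M = 5 log₁₀(d/10 pc)
17.40 − (-0.3) = 17.70 = 5 log₁₀(d/10)
d = 10 × 10^(17.70/5) = 10 × 10^3.540 = 3.467×10^4 pc.

3.47×10^4 pc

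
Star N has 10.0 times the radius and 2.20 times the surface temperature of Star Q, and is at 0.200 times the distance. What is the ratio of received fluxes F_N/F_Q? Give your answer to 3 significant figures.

5.86×10^4

L_N/L_Q = (R_N/R_Q)²(T_N/T_Q)⁴ = (10.0)² × (2.20)⁴ = 2343.
F_N/F_Q = (L_N/L_Q)/(d_N/d_Q)² = 2343 / (0.200)² = 5.856×10^4.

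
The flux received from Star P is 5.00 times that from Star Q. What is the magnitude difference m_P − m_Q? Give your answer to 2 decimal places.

m_P − m_Q = −2.5 log₁₀(F_P/F_Q) = −2.5 log₁₀(5.00) = −2.5 × (0.699) = -1.747.

-1.75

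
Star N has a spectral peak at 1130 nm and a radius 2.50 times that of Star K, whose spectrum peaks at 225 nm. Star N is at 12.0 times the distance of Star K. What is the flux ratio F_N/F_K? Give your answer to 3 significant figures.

6.82×10^-5

Wien's law: T_N/T_K = λ_K/λ_N = 225/1130 = 0.1991.
L_N/L_K = (R_N/R_K)²(T_N/T_K)⁴ = (2.50)²(0.1991)⁴ = 0.009824.
F_N/F_K = (L_N/L_K)/(d_N/d_K)² = 0.009824/(12.0)² = 6.822×10^-5.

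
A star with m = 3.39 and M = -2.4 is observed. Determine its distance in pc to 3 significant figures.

m − M = 5 log₁₀(d/10 pc)
3.39 − (-2.4) = 5.79 = 5 log₁₀(d/10)
d = 10 × 10^(5.79/5) = 10 × 10^1.158 = 143.9 pc.

144 pc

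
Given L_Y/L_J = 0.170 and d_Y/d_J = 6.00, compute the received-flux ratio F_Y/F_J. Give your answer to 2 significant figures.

0.0047

F = L/(4πd²), so F_Y/F_J = (L_Y/L_J) / (d_Y/d_J)²
= 0.170 / (6.00)² = 0.170 / 36.00 = 0.004722.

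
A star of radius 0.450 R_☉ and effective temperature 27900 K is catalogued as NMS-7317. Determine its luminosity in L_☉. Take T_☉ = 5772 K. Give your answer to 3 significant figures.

111 L_☉

L/L_☉ = (R/R_☉)² (T/T_☉)⁴ = (0.450)² × (27900/5772)⁴
       = 0.2025 × (4.834)⁴ = 0.2025 × 545.9 = 110.5.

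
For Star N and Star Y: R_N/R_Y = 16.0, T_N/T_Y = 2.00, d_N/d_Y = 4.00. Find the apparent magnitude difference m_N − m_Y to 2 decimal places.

-6.02

L_N/L_Y = (16.0)²(2.00)⁴ = 4096.
F_N/F_Y = (L_N/L_Y)/(d_N/d_Y)² = 4096/16.00 = 256.0.
m_N − m_Y = −2.5 log₁₀(256.0) = -6.02.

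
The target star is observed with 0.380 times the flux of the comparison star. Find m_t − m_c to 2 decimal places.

m_t − m_c = −2.5 log₁₀(F_t/F_c) = −2.5 log₁₀(0.380) = −2.5 × (-0.420) = 1.051.

1.05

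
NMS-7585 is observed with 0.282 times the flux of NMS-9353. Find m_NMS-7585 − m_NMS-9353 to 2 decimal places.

1.37

m_NMS-7585 − m_NMS-9353 = −2.5 log₁₀(F_NMS-7585/F_NMS-9353) = −2.5 log₁₀(0.282) = −2.5 × (-0.550) = 1.374.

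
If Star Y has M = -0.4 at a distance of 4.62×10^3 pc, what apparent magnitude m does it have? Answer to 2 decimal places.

12.92

m = M + 5 log₁₀(d/10 pc) = -0.4 + 5 log₁₀(4.62×10^3/10)
  = -0.4 + 5 × 2.665 = -0.4 + 13.32 = 12.92.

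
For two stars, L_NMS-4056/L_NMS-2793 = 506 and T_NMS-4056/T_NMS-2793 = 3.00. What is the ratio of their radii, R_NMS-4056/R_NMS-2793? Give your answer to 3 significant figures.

L ∝ R²T⁴ gives R ∝ √L / T², so
R_NMS-4056/R_NMS-2793 = √(506) / (3.00)² = 22.49 / 9.000 = 2.499.

2.50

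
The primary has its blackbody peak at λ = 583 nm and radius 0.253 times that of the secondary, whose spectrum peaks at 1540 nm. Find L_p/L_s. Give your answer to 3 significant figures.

3.12

Wien's law gives T ∝ 1/λ_max, so T_p/T_s = λ_s/λ_p = 1540/583 = 2.642.
Then L ∝ R²T⁴ gives L_p/L_s = (0.253)² × (2.642)⁴ = 0.06401 × 48.69 = 3.116.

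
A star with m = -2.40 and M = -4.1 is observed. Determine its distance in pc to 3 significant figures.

m − M = 5 log₁₀(d/10 pc)
-2.40 − (-4.1) = 1.70 = 5 log₁₀(d/10)
d = 10 × 10^(1.70/5) = 10 × 10^0.340 = 21.88 pc.

21.9 pc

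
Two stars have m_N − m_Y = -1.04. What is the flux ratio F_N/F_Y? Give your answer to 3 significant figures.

2.61

F_N/F_Y = 10^(−(m_N − m_Y)/2.5) = 10^(1.04/2.5) = 10^0.416 = 2.606.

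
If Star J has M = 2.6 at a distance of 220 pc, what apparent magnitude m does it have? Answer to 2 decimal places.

9.31

m = M + 5 log₁₀(d/10 pc) = 2.6 + 5 log₁₀(220/10)
  = 2.6 + 5 × 1.342 = 2.6 + 6.71 = 9.31.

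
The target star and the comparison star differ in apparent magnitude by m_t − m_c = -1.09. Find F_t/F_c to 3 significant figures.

F_t/F_c = 10^(−(m_t − m_c)/2.5) = 10^(1.09/2.5) = 10^0.436 = 2.729.

2.73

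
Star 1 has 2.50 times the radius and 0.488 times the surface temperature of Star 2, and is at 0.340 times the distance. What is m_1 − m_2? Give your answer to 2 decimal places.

-1.22

L_1/L_2 = (2.50)²(0.488)⁴ = 0.3545.
F_1/F_2 = (L_1/L_2)/(d_1/d_2)² = 0.3545/0.1156 = 3.066.
m_1 − m_2 = −2.5 log₁₀(3.066) = -1.22.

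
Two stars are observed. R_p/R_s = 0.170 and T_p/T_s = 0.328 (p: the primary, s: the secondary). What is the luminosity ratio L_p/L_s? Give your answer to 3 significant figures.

3.34×10^-4

From the Stefan–Boltzmann law, L ∝ R²T⁴, so
L_p/L_s = (R_p/R_s)² (T_p/T_s)⁴ = (0.170)² × (0.328)⁴ = 0.02890 × 0.01157 = 3.345×10^-4.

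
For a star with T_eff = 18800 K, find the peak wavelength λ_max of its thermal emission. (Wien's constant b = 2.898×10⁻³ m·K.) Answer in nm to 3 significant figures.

154 nm

λ_max = b/T = 2.898×10⁻³ / 18800 = 1.54×10^-7 m = 154.1 nm.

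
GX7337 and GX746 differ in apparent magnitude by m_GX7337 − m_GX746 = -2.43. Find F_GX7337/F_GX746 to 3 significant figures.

9.38

F_GX7337/F_GX746 = 10^(−(m_GX7337 − m_GX746)/2.5) = 10^(2.43/2.5) = 10^0.972 = 9.376.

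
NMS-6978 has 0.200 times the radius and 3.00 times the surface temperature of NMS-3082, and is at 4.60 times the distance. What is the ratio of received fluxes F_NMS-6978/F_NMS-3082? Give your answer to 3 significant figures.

L_NMS-6978/L_NMS-3082 = (R_NMS-6978/R_NMS-3082)²(T_NMS-6978/T_NMS-3082)⁴ = (0.200)² × (3.00)⁴ = 3.240.
F_NMS-6978/F_NMS-3082 = (L_NMS-6978/L_NMS-3082)/(d_NMS-6978/d_NMS-3082)² = 3.240 / (4.60)² = 0.1531.

0.153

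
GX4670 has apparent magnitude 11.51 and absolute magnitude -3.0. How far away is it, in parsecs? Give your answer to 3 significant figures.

7.98×10^3 pc

m − M = 5 log₁₀(d/10 pc)
11.51 − (-3.0) = 14.51 = 5 log₁₀(d/10)
d = 10 × 10^(14.51/5) = 10 × 10^2.902 = 7980 pc.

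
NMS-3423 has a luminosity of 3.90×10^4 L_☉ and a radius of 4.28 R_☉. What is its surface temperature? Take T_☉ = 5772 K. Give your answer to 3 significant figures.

T/T_☉ = (L/L_☉)^(1/4) / (R/R_☉)^(1/2)
T = 5772 × (3.90×10^4)^(1/4) / √(4.28) = 5772 × 14.05 / 2.069 = 3.921×10^4 K.

3.92×10^4 K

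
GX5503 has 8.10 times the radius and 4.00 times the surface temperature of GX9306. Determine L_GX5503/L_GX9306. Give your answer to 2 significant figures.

1.7×10^4

From the Stefan–Boltzmann law, L ∝ R²T⁴, so
L_GX5503/L_GX9306 = (R_GX5503/R_GX9306)² (T_GX5503/T_GX9306)⁴ = (8.10)² × (4.00)⁴ = 65.61 × 256.0 = 1.680×10^4.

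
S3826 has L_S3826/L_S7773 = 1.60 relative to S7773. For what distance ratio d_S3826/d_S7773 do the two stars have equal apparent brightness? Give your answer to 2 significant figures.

Equal flux requires L_S3826/d_S3826² = L_S7773/d_S7773², so d_S3826/d_S7773 = √(L_S3826/L_S7773)
= √(1.60) = 1.265.

1.3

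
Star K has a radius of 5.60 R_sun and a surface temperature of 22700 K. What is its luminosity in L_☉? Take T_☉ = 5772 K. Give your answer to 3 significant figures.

L/L_☉ = (R/R_☉)² (T/T_☉)⁴ = (5.60)² × (22700/5772)⁴
       = 31.36 × (3.933)⁴ = 31.36 × 239.2 = 7502.

7.50×10^3 L_☉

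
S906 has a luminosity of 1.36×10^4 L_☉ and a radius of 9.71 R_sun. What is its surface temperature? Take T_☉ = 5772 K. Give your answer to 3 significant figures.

T/T_☉ = (L/L_☉)^(1/4) / (R/R_☉)^(1/2)
T = 5772 × (1.36×10^4)^(1/4) / √(9.71) = 5772 × 10.80 / 3.116 = 2.000×10^4 K.

2.00×10^4 K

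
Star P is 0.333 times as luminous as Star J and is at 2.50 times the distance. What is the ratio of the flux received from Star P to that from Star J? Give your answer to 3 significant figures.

0.0533

F = L/(4πd²), so F_P/F_J = (L_P/L_J) / (d_P/d_J)²
= 0.333 / (2.50)² = 0.333 / 6.250 = 0.05328.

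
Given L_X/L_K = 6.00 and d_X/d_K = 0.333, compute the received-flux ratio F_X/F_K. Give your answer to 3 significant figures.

F = L/(4πd²), so F_X/F_K = (L_X/L_K) / (d_X/d_K)²
= 6.00 / (0.333)² = 6.00 / 0.1109 = 54.11.

54.1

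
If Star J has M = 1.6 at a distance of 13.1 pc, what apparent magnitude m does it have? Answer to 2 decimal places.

m = M + 5 log₁₀(d/10 pc) = 1.6 + 5 log₁₀(13.1/10)
  = 1.6 + 5 × 0.117 = 1.6 + 0.59 = 2.19.

2.19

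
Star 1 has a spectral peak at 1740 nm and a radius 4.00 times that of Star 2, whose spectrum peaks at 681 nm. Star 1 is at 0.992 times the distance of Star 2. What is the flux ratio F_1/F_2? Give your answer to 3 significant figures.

0.381

Wien's law: T_1/T_2 = λ_2/λ_1 = 681/1740 = 0.3914.
L_1/L_2 = (R_1/R_2)²(T_1/T_2)⁴ = (4.00)²(0.3914)⁴ = 0.3754.
F_1/F_2 = (L_1/L_2)/(d_1/d_2)² = 0.3754/(0.992)² = 0.3815.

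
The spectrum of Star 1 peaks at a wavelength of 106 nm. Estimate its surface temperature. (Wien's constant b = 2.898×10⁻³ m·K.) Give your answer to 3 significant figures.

T = b/λ_max = 2.898×10⁻³ / (106×10⁻⁹) = 2.734×10^4 K.

2.73×10^4 K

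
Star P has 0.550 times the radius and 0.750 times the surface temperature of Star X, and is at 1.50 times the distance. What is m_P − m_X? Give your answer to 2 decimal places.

3.43

L_P/L_X = (0.550)²(0.750)⁴ = 0.09571.
F_P/F_X = (L_P/L_X)/(d_P/d_X)² = 0.09571/2.250 = 0.04254.
m_P − m_X = −2.5 log₁₀(0.04254) = 3.43.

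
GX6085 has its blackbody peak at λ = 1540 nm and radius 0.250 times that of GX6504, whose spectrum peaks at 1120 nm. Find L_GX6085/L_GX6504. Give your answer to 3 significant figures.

0.0175

Wien's law gives T ∝ 1/λ_max, so T_GX6085/T_GX6504 = λ_GX6504/λ_GX6085 = 1120/1540 = 0.7273.
Then L ∝ R²T⁴ gives L_GX6085/L_GX6504 = (0.250)² × (0.7273)⁴ = 0.06250 × 0.2798 = 0.01749.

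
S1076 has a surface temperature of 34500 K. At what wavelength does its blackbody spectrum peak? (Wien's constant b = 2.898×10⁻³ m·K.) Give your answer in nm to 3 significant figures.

λ_max = b/T = 2.898×10⁻³ / 34500 = 8.40×10^-8 m = 84.00 nm.

84.0 nm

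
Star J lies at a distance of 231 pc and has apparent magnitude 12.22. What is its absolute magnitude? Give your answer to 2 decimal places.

5.40

M = m − 5 log₁₀(d/10 pc) = 12.22 − 5 log₁₀(231/10)
  = 12.22 − 5 × 1.364 = 12.22 − 6.82 = 5.40.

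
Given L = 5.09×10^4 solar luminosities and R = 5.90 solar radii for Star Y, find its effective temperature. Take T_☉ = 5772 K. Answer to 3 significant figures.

T/T_☉ = (L/L_☉)^(1/4) / (R/R_☉)^(1/2)
T = 5772 × (5.09×10^4)^(1/4) / √(5.90) = 5772 × 15.02 / 2.429 = 3.569×10^4 K.

3.57×10^4 K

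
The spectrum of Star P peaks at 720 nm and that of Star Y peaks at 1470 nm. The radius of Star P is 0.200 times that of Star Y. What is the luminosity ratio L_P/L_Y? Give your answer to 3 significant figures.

0.695

Wien's law gives T ∝ 1/λ_max, so T_P/T_Y = λ_Y/λ_P = 1470/720 = 2.042.
Then L ∝ R²T⁴ gives L_P/L_Y = (0.200)² × (2.042)⁴ = 0.04000 × 17.38 = 0.6950.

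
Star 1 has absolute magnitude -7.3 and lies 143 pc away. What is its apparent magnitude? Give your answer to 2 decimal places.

m = M + 5 log₁₀(d/10 pc) = -7.3 + 5 log₁₀(143/10)
  = -7.3 + 5 × 1.155 = -7.3 + 5.78 = -1.52.

-1.52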